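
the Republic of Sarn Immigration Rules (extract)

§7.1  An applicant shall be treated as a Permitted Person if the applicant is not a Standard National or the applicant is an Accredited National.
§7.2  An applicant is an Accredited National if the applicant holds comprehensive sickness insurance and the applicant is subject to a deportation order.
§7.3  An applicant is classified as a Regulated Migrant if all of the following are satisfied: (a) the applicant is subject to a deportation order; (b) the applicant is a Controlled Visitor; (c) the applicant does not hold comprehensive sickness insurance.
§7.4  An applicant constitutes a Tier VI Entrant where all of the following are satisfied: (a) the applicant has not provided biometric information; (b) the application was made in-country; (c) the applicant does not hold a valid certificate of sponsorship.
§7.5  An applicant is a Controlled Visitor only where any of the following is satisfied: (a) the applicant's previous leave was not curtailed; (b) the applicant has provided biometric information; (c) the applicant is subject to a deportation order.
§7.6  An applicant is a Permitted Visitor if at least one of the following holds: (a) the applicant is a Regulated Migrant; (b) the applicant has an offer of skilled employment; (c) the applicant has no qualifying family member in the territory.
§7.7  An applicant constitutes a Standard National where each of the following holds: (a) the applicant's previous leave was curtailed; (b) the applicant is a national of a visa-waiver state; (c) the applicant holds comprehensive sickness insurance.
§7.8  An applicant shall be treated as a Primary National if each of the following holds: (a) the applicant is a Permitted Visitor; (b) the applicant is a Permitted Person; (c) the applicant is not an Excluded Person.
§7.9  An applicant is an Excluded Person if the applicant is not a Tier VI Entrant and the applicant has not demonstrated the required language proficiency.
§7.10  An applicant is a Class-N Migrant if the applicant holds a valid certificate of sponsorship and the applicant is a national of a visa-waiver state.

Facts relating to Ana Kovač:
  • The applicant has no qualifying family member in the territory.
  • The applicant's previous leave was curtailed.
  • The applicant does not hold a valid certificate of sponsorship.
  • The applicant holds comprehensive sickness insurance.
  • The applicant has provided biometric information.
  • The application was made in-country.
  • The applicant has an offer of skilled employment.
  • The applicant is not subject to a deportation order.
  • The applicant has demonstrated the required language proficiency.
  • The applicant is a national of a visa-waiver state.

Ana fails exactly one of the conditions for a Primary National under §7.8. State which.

§7.5 — Controlled Visitor: [the applicant's previous leave was not curtailed? no] OR [the applicant has provided biometric information? yes] OR [the applicant is subject to a deportation order? no] → satisfied.
§7.3 — Regulated Migrant: [the applicant is subject to a deportation order? no] AND [Controlled Visitor (§7.5)? yes] AND [the applicant does not hold comprehensive sickness insurance? no] → not satisfied.
§7.6 — Permitted Visitor: [Regulated Migrant (§7.3)? no] OR [the applicant has an offer of skilled employment? yes] OR [the applicant has no qualifying family member in the territory? yes] → satisfied.
§7.7 — Standard National: [the applicant's previous leave was curtailed? yes] AND [the applicant is a national of a visa-waiver state? yes] AND [the applicant holds comprehensive sickness insurance? yes] → satisfied.
§7.2 — Accredited National: [the applicant holds comprehensive sickness insurance? yes] AND [the applicant is subject to a deportation order? no] → not satisfied.
§7.1 — Permitted Person: [not a Standard National (§7.7)? no] OR [Accredited National (§7.2)? no] → not satisfied.
§7.4 — Tier VI Entrant: [the applicant has not provided biometric information? no] AND [the application was made in-country? yes] AND [the applicant does not hold a valid certificate of sponsorship? yes] → not satisfied.
§7.9 — Excluded Person: [not a Tier VI Entrant (§7.4)? yes] AND [the applicant has not demonstrated the required language proficiency? no] → not satisfied.
§7.8 — Primary National: [Permitted Visitor (§7.6)? yes] AND [Permitted Person (§7.1)? no] AND [not an Excluded Person (§7.9)? yes] → not satisfied.

Permitted Person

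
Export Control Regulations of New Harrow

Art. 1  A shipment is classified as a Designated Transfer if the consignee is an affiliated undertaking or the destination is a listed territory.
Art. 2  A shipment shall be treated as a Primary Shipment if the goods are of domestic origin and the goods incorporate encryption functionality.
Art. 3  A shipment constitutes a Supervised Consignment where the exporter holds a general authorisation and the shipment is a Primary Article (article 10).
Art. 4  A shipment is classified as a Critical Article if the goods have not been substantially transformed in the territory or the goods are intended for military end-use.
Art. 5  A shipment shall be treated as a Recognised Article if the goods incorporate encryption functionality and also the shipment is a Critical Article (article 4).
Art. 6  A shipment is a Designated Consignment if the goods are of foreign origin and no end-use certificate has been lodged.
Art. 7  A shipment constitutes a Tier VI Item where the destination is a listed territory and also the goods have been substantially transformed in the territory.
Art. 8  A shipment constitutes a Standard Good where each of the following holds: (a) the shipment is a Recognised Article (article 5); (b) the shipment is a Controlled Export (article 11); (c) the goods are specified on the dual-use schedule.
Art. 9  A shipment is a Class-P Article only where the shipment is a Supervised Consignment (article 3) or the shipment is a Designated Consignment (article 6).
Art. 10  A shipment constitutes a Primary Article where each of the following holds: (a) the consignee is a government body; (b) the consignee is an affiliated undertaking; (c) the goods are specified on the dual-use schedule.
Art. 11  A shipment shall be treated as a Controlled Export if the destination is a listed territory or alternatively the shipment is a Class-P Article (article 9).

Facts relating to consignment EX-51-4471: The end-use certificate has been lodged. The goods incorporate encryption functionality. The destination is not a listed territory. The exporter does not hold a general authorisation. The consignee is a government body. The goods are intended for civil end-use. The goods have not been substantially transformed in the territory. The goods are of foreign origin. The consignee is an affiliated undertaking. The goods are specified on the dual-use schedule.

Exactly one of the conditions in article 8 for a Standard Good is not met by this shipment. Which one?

article 4 — Critical Article: [the goods have not been substantially transformed in the territory? yes] OR [the goods are intended for military end-use? no] → satisfied.
article 5 — Recognised Article: [the goods incorporate encryption functionality? yes] AND [Critical Article (article 4)? yes] → satisfied.
article 10 — Primary Article: [the consignee is a government body? yes] AND [the consignee is an affiliated undertaking? yes] AND [the goods are specified on the dual-use schedule? yes] → satisfied.
article 3 — Supervised Consignment: [the exporter holds a general authorisation? no] AND [Primary Article (article 10)? yes] → not satisfied.
article 6 — Designated Consignment: [the goods are of foreign origin? yes] AND [no end-use certificate has been lodged? no] → not satisfied.
article 9 — Class-P Article: [Supervised Consignment (article 3)? no] OR [Designated Consignment (article 6)? no] → not satisfied.
article 11 — Controlled Export: [the destination is a listed territory? no] OR [Class-P Article (article 9)? no] → not satisfied.
article 8 — Standard Good: [Recognised Article (article 5)? yes] AND [Controlled Export (article 11)? no] AND [the goods are specified on the dual-use schedule? yes] → not satisfied.

Controlled Export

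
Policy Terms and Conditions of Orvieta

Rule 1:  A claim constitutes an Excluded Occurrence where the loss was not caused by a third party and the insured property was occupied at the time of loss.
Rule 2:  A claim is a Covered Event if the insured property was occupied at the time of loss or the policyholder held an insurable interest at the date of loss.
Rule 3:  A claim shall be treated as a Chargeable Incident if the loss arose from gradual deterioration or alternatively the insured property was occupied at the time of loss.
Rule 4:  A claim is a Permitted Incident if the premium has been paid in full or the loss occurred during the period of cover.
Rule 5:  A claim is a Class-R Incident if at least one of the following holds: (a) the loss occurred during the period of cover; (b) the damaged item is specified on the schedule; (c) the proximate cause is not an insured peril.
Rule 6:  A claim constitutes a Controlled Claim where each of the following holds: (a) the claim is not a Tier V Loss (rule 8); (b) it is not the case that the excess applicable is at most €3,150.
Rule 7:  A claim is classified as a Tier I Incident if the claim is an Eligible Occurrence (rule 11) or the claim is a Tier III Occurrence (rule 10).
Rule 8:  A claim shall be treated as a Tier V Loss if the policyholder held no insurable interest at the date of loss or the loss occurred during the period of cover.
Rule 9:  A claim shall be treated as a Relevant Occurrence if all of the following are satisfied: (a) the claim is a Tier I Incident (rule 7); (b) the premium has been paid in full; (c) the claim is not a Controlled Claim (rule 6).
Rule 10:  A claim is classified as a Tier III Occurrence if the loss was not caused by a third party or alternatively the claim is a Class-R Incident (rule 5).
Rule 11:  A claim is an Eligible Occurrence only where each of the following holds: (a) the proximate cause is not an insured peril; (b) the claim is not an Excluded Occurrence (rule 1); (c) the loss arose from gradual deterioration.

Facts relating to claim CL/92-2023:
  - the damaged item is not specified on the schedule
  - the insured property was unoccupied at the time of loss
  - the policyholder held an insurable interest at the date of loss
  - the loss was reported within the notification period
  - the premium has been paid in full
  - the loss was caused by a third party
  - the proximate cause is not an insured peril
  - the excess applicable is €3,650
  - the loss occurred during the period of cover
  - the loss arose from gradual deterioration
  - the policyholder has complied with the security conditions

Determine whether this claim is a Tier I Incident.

Yes

rule 1 — Excluded Occurrence: [the loss was not caused by a third party? no] AND [the insured property was occupied at the time of loss? no] → not satisfied.
rule 11 — Eligible Occurrence: [the proximate cause is not an insured peril? yes] AND [not an Excluded Occurrence (rule 1)? yes] AND [the loss arose from gradual deterioration? yes] → satisfied.
rule 5 — Class-R Incident: [the loss occurred during the period of cover? yes] OR [the damaged item is specified on the schedule? no] OR [the proximate cause is not an insured peril? yes] → satisfied.
rule 10 — Tier III Occurrence: [the loss was not caused by a third party? no] OR [Class-R Incident (rule 5)? yes] → satisfied.
rule 7 — Tier I Incident: [Eligible Occurrence (rule 11)? yes] OR [Tier III Occurrence (rule 10)? yes] → satisfied.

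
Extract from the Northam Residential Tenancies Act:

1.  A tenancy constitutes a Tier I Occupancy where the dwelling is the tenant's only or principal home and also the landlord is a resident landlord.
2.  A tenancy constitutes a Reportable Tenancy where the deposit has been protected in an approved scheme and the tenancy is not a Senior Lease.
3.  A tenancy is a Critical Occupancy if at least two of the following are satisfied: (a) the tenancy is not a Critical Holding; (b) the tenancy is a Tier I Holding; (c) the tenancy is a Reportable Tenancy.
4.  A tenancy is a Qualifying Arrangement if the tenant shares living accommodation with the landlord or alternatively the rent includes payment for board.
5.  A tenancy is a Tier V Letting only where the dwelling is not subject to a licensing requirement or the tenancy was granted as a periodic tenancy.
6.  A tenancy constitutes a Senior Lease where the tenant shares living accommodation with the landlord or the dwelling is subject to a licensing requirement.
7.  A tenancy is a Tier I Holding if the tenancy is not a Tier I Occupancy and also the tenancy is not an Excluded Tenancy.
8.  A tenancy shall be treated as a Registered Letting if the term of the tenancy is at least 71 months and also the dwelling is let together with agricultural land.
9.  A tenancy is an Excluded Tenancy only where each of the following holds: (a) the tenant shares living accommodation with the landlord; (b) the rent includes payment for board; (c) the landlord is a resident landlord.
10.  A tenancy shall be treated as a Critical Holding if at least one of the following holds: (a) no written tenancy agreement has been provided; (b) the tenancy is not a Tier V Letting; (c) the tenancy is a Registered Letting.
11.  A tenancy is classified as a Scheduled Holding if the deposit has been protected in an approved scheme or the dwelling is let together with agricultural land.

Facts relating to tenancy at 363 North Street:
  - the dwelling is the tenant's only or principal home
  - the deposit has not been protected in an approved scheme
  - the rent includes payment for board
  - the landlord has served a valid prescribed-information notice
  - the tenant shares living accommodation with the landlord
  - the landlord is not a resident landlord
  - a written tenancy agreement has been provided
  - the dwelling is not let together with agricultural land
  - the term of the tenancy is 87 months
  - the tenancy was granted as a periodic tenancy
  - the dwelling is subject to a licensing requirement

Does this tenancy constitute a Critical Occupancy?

Yes

paragraph 5 — Tier V Letting: [the dwelling is not subject to a licensing requirement? no] OR [the tenancy was granted as a periodic tenancy? yes] → satisfied.
paragraph 8 — Registered Letting: [term of the tenancy: 87 months ≥ 71 months? yes] AND [the dwelling is let together with agricultural land? no] → not satisfied.
paragraph 10 — Critical Holding: [no written tenancy agreement has been provided? no] OR [not a Tier V Letting (paragraph 5)? no] OR [Registered Letting (paragraph 8)? no] → not satisfied.
paragraph 1 — Tier I Occupancy: [the dwelling is the tenant's only or principal home? yes] AND [the landlord is a resident landlord? no] → not satisfied.
paragraph 9 — Excluded Tenancy: [the tenant shares living accommodation with the landlord? yes] AND [the rent includes payment for board? yes] AND [the landlord is a resident landlord? no] → not satisfied.
paragraph 7 — Tier I Holding: [not a Tier I Occupancy (paragraph 1)? yes] AND [not an Excluded Tenancy (paragraph 9)? yes] → satisfied.
paragraph 6 — Senior Lease: [the tenant shares living accommodation with the landlord? yes] OR [the dwelling is subject to a licensing requirement? yes] → satisfied.
paragraph 2 — Reportable Tenancy: [the deposit has been protected in an approved scheme? no] AND [not a Senior Lease (paragraph 6)? no] → not satisfied.
paragraph 3 — Critical Occupancy: not a Critical Holding (paragraph 10)? yes; Tier I Holding (paragraph 7)? yes; Reportable Tenancy (paragraph 2)? no — 2 of 3 hold (need ≥2) → satisfied.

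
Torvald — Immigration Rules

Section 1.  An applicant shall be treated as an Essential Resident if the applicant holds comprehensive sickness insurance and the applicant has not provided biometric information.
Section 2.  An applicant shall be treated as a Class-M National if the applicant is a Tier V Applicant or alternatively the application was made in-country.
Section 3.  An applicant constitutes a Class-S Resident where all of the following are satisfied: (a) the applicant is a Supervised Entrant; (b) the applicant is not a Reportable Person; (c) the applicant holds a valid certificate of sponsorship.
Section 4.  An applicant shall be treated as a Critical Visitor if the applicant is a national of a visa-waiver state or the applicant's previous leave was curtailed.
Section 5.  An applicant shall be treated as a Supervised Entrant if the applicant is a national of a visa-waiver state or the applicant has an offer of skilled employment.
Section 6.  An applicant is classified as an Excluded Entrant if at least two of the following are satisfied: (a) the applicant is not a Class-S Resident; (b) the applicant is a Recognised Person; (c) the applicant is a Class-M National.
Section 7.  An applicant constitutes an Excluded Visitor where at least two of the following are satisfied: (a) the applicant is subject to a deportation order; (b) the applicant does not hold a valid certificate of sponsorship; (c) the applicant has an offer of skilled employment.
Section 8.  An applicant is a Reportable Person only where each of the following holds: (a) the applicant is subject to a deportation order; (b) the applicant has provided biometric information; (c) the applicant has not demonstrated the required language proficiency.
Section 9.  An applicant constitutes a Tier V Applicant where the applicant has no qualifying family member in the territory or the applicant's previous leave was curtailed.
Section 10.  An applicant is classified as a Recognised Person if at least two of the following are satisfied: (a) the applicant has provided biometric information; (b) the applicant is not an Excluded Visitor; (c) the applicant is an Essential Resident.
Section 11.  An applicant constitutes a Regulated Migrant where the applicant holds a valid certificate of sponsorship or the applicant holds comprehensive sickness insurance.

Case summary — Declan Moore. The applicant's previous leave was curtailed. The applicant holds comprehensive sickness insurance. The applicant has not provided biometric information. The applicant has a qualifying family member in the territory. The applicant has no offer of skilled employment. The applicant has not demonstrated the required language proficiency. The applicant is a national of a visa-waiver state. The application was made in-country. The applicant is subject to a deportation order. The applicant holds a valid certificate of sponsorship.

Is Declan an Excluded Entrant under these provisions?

Yes

section 5 — Supervised Entrant: [the applicant is a national of a visa-waiver state? yes] OR [the applicant has an offer of skilled employment? no] → satisfied.
section 8 — Reportable Person: [the applicant is subject to a deportation order? yes] AND [the applicant has provided biometric information? no] AND [the applicant has not demonstrated the required language proficiency? yes] → not satisfied.
section 3 — Class-S Resident: [Supervised Entrant (section 5)? yes] AND [not a Reportable Person (section 8)? yes] AND [the applicant holds a valid certificate of sponsorship? yes] → satisfied.
section 7 — Excluded Visitor: the applicant is subject to a deportation order? yes; the applicant does not hold a valid certificate of sponsorship? no; the applicant has an offer of skilled employment? no — 1 of 3 hold (need ≥2) → not satisfied.
section 1 — Essential Resident: [the applicant holds comprehensive sickness insurance? yes] AND [the applicant has not provided biometric information? yes] → satisfied.
section 10 — Recognised Person: the applicant has provided biometric information? no; not an Excluded Visitor (section 7)? yes; Essential Resident (section 1)? yes — 2 of 3 hold (need ≥2) → satisfied.
section 9 — Tier V Applicant: [the applicant has no qualifying family member in the territory? no] OR [the applicant's previous leave was curtailed? yes] → satisfied.
section 2 — Class-M National: [Tier V Applicant (section 9)? yes] OR [the application was made in-country? yes] → satisfied.
section 6 — Excluded Entrant: not a Class-S Resident (section 3)? no; Recognised Person (section 10)? yes; Class-M National (section 2)? yes — 2 of 3 hold (need ≥2) → satisfied.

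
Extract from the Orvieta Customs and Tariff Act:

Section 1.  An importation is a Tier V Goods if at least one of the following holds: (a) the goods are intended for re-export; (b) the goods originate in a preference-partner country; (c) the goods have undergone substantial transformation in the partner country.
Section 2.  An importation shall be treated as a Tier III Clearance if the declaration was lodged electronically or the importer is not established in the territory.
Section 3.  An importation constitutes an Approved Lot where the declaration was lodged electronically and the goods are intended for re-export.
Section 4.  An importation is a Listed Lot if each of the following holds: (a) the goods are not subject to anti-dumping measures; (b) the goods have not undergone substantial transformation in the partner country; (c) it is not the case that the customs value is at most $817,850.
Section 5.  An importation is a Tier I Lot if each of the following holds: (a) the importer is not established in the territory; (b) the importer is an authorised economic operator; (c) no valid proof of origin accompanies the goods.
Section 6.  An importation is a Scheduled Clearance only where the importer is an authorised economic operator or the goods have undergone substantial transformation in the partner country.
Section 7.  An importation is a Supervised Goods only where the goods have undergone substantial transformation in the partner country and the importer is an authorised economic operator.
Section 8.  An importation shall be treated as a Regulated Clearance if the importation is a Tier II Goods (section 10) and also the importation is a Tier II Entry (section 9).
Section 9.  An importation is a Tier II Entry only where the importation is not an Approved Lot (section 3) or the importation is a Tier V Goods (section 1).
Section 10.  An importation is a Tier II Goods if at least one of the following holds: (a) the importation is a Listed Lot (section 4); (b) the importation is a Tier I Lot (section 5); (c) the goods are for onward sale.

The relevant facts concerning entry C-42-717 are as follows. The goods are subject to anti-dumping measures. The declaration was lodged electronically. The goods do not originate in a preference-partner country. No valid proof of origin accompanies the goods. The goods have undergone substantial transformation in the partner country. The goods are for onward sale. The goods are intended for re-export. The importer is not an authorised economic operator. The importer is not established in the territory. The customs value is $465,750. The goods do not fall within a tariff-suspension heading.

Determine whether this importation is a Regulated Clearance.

section 4 — Listed Lot: [the goods are not subject to anti-dumping measures? no] AND [the goods have not undergone substantial transformation in the partner country? no] AND [customs value: $465,750 ≤ $817,850? yes, so negated condition no] → not satisfied.
section 5 — Tier I Lot: [the importer is not established in the territory? yes] AND [the importer is an authorised economic operator? no] AND [no valid proof of origin accompanies the goods? yes] → not satisfied.
section 10 — Tier II Goods: [Listed Lot (section 4)? no] OR [Tier I Lot (section 5)? no] OR [the goods are for onward sale? yes] → satisfied.
section 3 — Approved Lot: [the declaration was lodged electronically? yes] AND [the goods are intended for re-export? yes] → satisfied.
section 1 — Tier V Goods: [the goods are intended for re-export? yes] OR [the goods originate in a preference-partner country? no] OR [the goods have undergone substantial transformation in the partner country? yes] → satisfied.
section 9 — Tier II Entry: [not an Approved Lot (section 3)? no] OR [Tier V Goods (section 1)? yes] → satisfied.
section 8 — Regulated Clearance: [Tier II Goods (section 10)? yes] AND [Tier II Entry (section 9)? yes] → satisfied.

Yes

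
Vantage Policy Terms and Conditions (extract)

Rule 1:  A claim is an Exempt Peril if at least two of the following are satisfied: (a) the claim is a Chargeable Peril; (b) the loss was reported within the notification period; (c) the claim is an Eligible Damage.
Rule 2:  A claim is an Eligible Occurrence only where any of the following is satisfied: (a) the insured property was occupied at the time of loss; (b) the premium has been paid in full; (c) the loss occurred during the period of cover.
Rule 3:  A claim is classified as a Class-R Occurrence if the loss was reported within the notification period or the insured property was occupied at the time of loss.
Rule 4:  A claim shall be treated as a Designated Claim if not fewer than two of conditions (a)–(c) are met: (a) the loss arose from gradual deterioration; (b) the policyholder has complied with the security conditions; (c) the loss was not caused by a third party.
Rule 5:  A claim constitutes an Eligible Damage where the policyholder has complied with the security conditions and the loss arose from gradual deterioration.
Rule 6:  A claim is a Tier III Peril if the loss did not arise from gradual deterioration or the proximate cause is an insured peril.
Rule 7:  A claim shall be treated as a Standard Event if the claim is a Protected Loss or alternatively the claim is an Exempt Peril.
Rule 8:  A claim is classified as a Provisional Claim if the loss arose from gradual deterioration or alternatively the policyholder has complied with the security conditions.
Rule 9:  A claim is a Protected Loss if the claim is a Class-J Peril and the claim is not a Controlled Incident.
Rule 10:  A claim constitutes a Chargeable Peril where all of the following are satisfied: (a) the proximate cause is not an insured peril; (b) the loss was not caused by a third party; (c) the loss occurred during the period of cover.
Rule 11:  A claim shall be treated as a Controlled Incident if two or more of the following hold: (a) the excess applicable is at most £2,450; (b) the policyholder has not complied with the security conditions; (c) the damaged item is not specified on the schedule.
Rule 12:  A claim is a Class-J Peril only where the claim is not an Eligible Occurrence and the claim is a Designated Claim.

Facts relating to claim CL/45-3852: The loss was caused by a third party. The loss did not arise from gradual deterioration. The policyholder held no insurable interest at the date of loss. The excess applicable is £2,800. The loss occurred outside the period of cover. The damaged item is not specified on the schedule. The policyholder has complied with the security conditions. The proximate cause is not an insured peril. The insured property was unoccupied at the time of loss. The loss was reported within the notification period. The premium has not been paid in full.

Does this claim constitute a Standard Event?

No

rule 2 — Eligible Occurrence: [the insured property was occupied at the time of loss? no] OR [the premium has been paid in full? no] OR [the loss occurred during the period of cover? no] → not satisfied.
rule 4 — Designated Claim: the loss arose from gradual deterioration? no; the policyholder has complied with the security conditions? yes; the loss was not caused by a third party? no — 1 of 3 hold (need ≥2) → not satisfied.
rule 12 — Class-J Peril: [not an Eligible Occurrence (rule 2)? yes] AND [Designated Claim (rule 4)? no] → not satisfied.
rule 11 — Controlled Incident: excess applicable: £2,800 ≤ £2,450? no; the policyholder has not complied with the security conditions? no; the damaged item is not specified on the schedule? yes — 1 of 3 hold (need ≥2) → not satisfied.
rule 9 — Protected Loss: [Class-J Peril (rule 12)? no] AND [not a Controlled Incident (rule 11)? yes] → not satisfied.
rule 10 — Chargeable Peril: [the proximate cause is not an insured peril? yes] AND [the loss was not caused by a third party? no] AND [the loss occurred during the period of cover? no] → not satisfied.
rule 5 — Eligible Damage: [the policyholder has complied with the security conditions? yes] AND [the loss arose from gradual deterioration? no] → not satisfied.
rule 1 — Exempt Peril: Chargeable Peril (rule 10)? no; the loss was reported within the notification period? yes; Eligible Damage (rule 5)? no — 1 of 3 hold (need ≥2) → not satisfied.
rule 7 — Standard Event: [Protected Loss (rule 9)? no] OR [Exempt Peril (rule 1)? no] → not satisfied.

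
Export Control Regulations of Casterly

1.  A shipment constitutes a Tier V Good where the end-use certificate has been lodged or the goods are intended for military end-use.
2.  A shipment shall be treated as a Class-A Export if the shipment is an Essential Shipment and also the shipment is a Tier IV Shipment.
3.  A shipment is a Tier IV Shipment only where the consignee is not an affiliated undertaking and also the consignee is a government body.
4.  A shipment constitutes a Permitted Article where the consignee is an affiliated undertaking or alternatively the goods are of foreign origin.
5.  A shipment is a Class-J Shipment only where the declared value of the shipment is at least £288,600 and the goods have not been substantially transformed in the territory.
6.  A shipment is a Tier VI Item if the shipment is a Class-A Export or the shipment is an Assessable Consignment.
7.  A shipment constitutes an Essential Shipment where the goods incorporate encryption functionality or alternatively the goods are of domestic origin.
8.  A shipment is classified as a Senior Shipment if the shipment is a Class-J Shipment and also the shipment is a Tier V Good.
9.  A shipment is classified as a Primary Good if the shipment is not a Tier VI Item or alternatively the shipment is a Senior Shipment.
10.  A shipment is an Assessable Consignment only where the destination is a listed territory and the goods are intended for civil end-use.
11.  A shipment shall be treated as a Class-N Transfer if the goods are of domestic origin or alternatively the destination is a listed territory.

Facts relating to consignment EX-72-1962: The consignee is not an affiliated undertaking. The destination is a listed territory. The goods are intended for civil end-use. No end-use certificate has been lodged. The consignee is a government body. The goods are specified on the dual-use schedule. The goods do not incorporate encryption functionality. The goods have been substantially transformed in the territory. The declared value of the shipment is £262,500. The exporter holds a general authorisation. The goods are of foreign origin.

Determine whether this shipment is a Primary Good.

No

paragraph 7 — Essential Shipment: [the goods incorporate encryption functionality? no] OR [the goods are of domestic origin? no] → not satisfied.
paragraph 3 — Tier IV Shipment: [the consignee is not an affiliated undertaking? yes] AND [the consignee is a government body? yes] → satisfied.
paragraph 2 — Class-A Export: [Essential Shipment (paragraph 7)? no] AND [Tier IV Shipment (paragraph 3)? yes] → not satisfied.
paragraph 10 — Assessable Consignment: [the destination is a listed territory? yes] AND [the goods are intended for civil end-use? yes] → satisfied.
paragraph 6 — Tier VI Item: [Class-A Export (paragraph 2)? no] OR [Assessable Consignment (paragraph 10)? yes] → satisfied.
paragraph 5 — Class-J Shipment: [declared value of the shipment: £262,500 ≥ £288,600? no] AND [the goods have not been substantially transformed in the territory? no] → not satisfied.
paragraph 1 — Tier V Good: [the end-use certificate has been lodged? no] OR [the goods are intended for military end-use? no] → not satisfied.
paragraph 8 — Senior Shipment: [Class-J Shipment (paragraph 5)? no] AND [Tier V Good (paragraph 1)? no] → not satisfied.
paragraph 9 — Primary Good: [not a Tier VI Item (paragraph 6)? no] OR [Senior Shipment (paragraph 8)? no] → not satisfied.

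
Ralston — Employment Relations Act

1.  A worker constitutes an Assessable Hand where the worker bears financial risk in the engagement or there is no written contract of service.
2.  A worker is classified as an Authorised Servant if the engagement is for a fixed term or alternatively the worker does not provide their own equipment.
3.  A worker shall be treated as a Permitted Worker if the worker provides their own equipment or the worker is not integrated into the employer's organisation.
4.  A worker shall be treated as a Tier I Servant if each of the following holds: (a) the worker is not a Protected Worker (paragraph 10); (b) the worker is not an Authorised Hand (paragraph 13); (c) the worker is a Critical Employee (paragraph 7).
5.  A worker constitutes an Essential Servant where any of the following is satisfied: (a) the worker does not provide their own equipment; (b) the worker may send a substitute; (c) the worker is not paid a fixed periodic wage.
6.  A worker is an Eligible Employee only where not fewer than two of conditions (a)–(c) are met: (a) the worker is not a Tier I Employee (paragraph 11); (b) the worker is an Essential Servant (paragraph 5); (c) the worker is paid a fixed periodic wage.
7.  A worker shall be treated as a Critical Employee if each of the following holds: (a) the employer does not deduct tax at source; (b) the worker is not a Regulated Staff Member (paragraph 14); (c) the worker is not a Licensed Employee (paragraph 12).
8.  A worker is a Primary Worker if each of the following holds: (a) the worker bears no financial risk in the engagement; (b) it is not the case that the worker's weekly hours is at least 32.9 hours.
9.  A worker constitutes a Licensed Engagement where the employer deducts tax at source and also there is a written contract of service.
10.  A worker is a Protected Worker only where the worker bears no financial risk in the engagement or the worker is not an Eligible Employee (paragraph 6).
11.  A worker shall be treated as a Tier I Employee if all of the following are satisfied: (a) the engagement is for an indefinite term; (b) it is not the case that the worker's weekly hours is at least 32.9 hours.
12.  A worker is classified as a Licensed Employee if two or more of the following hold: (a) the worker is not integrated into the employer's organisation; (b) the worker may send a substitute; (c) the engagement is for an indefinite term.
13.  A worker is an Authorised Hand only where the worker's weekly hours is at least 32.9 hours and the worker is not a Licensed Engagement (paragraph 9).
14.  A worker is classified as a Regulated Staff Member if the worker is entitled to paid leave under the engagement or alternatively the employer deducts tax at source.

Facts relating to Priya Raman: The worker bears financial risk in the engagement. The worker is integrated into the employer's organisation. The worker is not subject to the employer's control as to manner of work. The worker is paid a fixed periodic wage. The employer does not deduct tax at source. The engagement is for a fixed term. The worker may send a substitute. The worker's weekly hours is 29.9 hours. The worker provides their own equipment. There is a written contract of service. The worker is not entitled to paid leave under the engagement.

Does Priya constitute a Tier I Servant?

Under paragraph 11: the engagement is for an indefinite term? no; and worker's weekly hours: 29.9 hours ≥ 32.9 hours? no, so negated condition yes. So the worker is not a Tier I Employee.
Under paragraph 5: the worker does not provide their own equipment? no; or the worker may send a substitute? yes; or the worker is not paid a fixed periodic wage? no. So the worker is an Essential Servant.
Under paragraph 6: not a Tier I Employee (paragraph 11)? yes; Essential Servant (paragraph 5)? yes; the worker is paid a fixed periodic wage? yes — 3 of 3 hold (need ≥2) → satisfied.
Under paragraph 10: the worker bears no financial risk in the engagement? no; or not an Eligible Employee (paragraph 6)? no. So the worker is not a Protected Worker.
Under paragraph 9: the employer deducts tax at source? no; and there is a written contract of service? yes. So the worker is not a Licensed Engagement.
Under paragraph 13: worker's weekly hours: 29.9 hours ≥ 32.9 hours? no; and not a Licensed Engagement (paragraph 9)? yes. So the worker is not an Authorised Hand.
Under paragraph 14: the worker is entitled to paid leave under the engagement? no; or the employer deducts tax at source? no. So the worker is not a Regulated Staff Member.
Under paragraph 12: the worker is not integrated into the employer's organisation? no; the worker may send a substitute? yes; the engagement is for an indefinite term? no — 1 of 3 hold (need ≥2) → not satisfied.
Under paragraph 7: the employer does not deduct tax at source? yes; and not a Regulated Staff Member (paragraph 14)? yes; and not a Licensed Employee (paragraph 12)? yes. So the worker is a Critical Employee.
Under paragraph 4: not a Protected Worker (paragraph 10)? yes; and not an Authorised Hand (paragraph 13)? yes; and Critical Employee (paragraph 7)? yes. So the worker is a Tier I Servant.

Yes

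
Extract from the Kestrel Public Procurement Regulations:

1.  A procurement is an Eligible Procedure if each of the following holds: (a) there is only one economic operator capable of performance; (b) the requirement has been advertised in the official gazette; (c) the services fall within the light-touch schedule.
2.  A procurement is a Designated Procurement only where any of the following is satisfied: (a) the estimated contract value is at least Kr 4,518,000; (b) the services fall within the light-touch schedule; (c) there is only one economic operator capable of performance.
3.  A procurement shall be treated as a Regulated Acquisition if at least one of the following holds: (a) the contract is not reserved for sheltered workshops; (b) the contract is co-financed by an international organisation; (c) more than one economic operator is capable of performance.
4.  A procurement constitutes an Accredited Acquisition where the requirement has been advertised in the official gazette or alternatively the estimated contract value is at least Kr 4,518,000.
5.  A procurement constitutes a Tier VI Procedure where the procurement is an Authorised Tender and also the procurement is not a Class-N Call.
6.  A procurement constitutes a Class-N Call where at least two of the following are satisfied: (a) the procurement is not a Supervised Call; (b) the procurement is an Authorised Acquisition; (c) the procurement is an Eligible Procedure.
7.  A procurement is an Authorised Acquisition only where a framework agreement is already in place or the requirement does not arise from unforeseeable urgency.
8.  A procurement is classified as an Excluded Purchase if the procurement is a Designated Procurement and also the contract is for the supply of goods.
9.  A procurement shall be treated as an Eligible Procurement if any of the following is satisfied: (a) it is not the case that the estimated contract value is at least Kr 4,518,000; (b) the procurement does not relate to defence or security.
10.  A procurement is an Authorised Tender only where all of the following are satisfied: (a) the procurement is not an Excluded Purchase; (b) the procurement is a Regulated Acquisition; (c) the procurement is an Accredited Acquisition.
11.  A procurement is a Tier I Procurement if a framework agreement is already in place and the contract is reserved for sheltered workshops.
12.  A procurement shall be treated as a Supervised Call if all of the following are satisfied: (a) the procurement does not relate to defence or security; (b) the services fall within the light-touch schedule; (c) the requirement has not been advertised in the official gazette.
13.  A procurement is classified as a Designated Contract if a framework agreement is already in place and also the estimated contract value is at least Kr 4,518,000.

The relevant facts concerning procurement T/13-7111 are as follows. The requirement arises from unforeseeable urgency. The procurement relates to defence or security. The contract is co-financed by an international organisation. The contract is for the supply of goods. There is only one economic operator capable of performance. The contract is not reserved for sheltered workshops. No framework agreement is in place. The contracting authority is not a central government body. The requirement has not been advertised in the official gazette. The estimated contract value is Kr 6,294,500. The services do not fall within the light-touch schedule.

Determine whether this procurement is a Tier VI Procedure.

paragraph 2 — Designated Procurement: [estimated contract value: Kr 6,294,500 ≥ Kr 4,518,000? yes] OR [the services fall within the light-touch schedule? no] OR [there is only one economic operator capable of performance? yes] → satisfied.
paragraph 8 — Excluded Purchase: [Designated Procurement (paragraph 2)? yes] AND [the contract is for the supply of goods? yes] → satisfied.
paragraph 3 — Regulated Acquisition: [the contract is not reserved for sheltered workshops? yes] OR [the contract is co-financed by an international organisation? yes] OR [more than one economic operator is capable of performance? no] → satisfied.
paragraph 4 — Accredited Acquisition: [the requirement has been advertised in the official gazette? no] OR [estimated contract value: Kr 6,294,500 ≥ Kr 4,518,000? yes] → satisfied.
paragraph 10 — Authorised Tender: [not an Excluded Purchase (paragraph 8)? no] AND [Regulated Acquisition (paragraph 3)? yes] AND [Accredited Acquisition (paragraph 4)? yes] → not satisfied.
paragraph 12 — Supervised Call: [the procurement does not relate to defence or security? no] AND [the services fall within the light-touch schedule? no] AND [the requirement has not been advertised in the official gazette? yes] → not satisfied.
paragraph 7 — Authorised Acquisition: [a framework agreement is already in place? no] OR [the requirement does not arise from unforeseeable urgency? no] → not satisfied.
paragraph 1 — Eligible Procedure: [there is only one economic operator capable of performance? yes] AND [the requirement has been advertised in the official gazette? no] AND [the services fall within the light-touch schedule? no] → not satisfied.
paragraph 6 — Class-N Call: not a Supervised Call (paragraph 12)? yes; Authorised Acquisition (paragraph 7)? no; Eligible Procedure (paragraph 1)? no — 1 of 3 hold (need ≥2) → not satisfied.
paragraph 5 — Tier VI Procedure: [Authorised Tender (paragraph 10)? no] AND [not a Class-N Call (paragraph 6)? yes] → not satisfied.

No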